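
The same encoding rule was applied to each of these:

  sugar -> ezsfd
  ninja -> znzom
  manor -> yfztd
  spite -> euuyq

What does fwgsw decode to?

trunk

Shifts by position in sugar: pos 0: s→e (+12), pos 1: u→z (+5), pos 2: g→s (+12), pos 3: a→f (+5) — repeating every 2. The shifts repeat in a cycle of length 2: positions 0,1,… shift by +12, +5, then the pattern repeats.
Reversing it on fwgsw: f−12=t, w−5=r, g−12=u, s−5=n, w−12=k.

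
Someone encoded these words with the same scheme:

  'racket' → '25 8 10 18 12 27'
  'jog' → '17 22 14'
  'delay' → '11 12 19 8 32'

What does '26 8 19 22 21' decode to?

r is letter #18 and maps to 25: an offset of 7. Letters become their 1-based position plus 7 (so a→8, b→9, …).
Undoing it on 26 8 19 22 21: 26→(26−7)÷1=19=s, 8→(8−7)÷1=1=a, 19→(19−7)÷1=12=l, 22→(22−7)÷1=15=o, 21→(21−7)÷1=14=n.

salon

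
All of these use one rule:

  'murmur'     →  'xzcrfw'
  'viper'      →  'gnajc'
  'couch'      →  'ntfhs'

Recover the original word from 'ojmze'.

The shifts repeat in a cycle of length 2: positions 0,1,… shift by +11, +5, then the pattern repeats.
Decoding ojmze: o−11=d, j−5=e, m−11=b, z−5=u, e−11=t.

debut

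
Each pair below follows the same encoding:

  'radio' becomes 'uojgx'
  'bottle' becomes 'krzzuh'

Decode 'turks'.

The word is reversed, then every letter is shifted forward by 6.
Undoing it on turks: shift back: t−6=n, u−6=o, r−6=l, k−6=e, s−6=m → nolem; then reverse → melon.

melon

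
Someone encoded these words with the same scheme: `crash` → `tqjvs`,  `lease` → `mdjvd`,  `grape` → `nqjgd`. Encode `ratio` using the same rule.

This is an affine cipher: with a=0,…,z=25, each position x becomes (5x+9) mod 26.
Applying it to ratio: r(17)→5·17+9≡16=q; a(0)→5·0+9≡9=j; t(19)→5·19+9≡0=a; i(8)→5·8+9≡23=x; o(14)→5·14+9≡1=b (all mod 26).

qjaxb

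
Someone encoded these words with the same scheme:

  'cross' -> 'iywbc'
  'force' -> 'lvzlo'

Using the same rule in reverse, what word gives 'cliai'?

weary

In cross: c→i is +6, r→y is +7, o→w is +8, s→b is +9 — the shift increases by 1 each position. The shift increases by 1 at each position, starting from +6: 6, 7, 8, ….
Reversing it on cliai: c−6=w, l−7=e, i−8=a, a−9=r, i−10=y.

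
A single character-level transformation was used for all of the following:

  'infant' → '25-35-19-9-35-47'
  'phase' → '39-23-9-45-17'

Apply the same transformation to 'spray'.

45-39-43-9-57

i(#9)→25 and n(#14)→35: differences scale by 2, so n = 2·pos + 7. The formula is n = 2×(alphabet index, a=1) + 7.
On spray: s=19→45, p=16→39, r=18→43, a=1→9, y=25→57.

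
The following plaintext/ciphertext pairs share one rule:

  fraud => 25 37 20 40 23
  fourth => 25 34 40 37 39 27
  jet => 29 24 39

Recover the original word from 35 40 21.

f is letter #6 and maps to 25: an offset of 19. The number is (letter's place in the alphabet, a=1) + 19.
Decoding 35 40 21: 35→(35−19)÷1=16=p, 40→(40−19)÷1=21=u, 21→(21−19)÷1=2=b.

pub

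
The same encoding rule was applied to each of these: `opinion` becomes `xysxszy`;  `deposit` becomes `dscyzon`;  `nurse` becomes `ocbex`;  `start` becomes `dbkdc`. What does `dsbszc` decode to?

spirit

The output letters match the input read backwards, each shifted +10: opinion reversed is noinipo. The word is reversed, then every letter is shifted forward by 10.
Undoing it on dsbszc: shift back: d−10=t, s−10=i, b−10=r, s−10=i, z−10=p, c−10=s → tirips; then reverse → spirit.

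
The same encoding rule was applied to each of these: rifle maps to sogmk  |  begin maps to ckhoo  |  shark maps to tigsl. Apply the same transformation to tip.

uoq

The shift depends on letter class: consonant r→s is +1, but vowel i→o is +6. The rule splits by letter class: vowels +6, consonants +1.
For tip: t(cons)+1=u, i(vowel)+6=o, p(cons)+1=q.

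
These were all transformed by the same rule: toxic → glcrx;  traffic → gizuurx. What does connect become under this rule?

Each pair mirrors across the alphabet (t↔g, o↔l, x↔c): positions sum to 25. Letters are reflected about the middle of the alphabet (position → 25−position): Atbash.
On connect: c↔x, o↔l, n↔m, n↔m, e↔v, c↔x, t↔g.

xlmmvxg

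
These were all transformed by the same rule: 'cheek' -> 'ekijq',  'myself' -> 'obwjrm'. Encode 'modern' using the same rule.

orhjxu

In cheek: c→e is +2, h→k is +3, e→i is +4, e→j is +5 — the shift increases by 1 each position. The shift increases by 1 at each position, starting from +2: 2, 3, 4, ….
On modern: m+2=o, o+3=r, d+4=h, e+5=j, r+6=x, n+7=u.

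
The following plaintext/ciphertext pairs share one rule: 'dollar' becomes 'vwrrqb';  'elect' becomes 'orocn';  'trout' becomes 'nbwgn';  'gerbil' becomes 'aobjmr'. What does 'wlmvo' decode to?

This is an affine cipher: with a=0,…,z=25, each position x becomes (19x+16) mod 26.
Reversing it on wlmvo: w(22)→11·(22−16)≡14=o; l(11)→11·(11−16)≡23=x; m(12)→11·(12−16)≡8=i; v(21)→11·(21−16)≡3=d; o(14)→11·(14−16)≡4=e (all mod 26).

oxide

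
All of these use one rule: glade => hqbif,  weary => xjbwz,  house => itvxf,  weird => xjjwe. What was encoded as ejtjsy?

desert

Shifts by position in glade: pos 0: g→h (+1), pos 1: l→q (+5), pos 2: a→b (+1), pos 3: d→i (+5) — repeating every 2. It's a Vigenère-style cipher with numeric key [1,5]: position i shifts by key[i mod 2].
Decoding ejtjsy: e−1=d, j−5=e, t−1=s, j−5=e, s−1=r, y−5=t.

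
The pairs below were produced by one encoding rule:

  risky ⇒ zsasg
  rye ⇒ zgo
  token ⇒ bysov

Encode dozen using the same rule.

lyhov

The shift depends on letter class: consonant r→z is +8, but vowel i→s is +10. Two shifts are in play — +10 for a/e/i/o/u, +8 for every other letter.
On dozen: d(cons)+8=l, o(vowel)+10=y, z(cons)+8=h, e(vowel)+10=o, n(cons)+8=v.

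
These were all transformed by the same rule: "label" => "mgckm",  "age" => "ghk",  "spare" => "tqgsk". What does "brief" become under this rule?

csokg

The shift depends on letter class: consonant l→m is +1, but vowel a→g is +6. The rule splits by letter class: vowels +6, consonants +1.
On brief: b(cons)+1=c, r(cons)+1=s, i(vowel)+6=o, e(vowel)+6=k, f(cons)+1=g.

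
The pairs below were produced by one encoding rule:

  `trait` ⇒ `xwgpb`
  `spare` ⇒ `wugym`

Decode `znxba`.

virus

The shift increases by 1 at each position, starting from +4: 4, 5, 6, ….
Undoing it on znxba: z−4=v, n−5=i, x−6=r, b−7=u, a−8=s.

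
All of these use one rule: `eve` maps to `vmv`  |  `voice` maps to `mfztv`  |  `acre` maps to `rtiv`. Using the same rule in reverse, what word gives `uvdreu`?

Compare letters: e→v is +17, v→m is +17, e→v is +17 — a constant shift. Each letter is shifted forward by 17 in the alphabet (a Caesar shift of +17).
Decoding uvdreu: u−17=d, v−17=e, d−17=m, r−17=a, e−17=n, u−17=d.

demand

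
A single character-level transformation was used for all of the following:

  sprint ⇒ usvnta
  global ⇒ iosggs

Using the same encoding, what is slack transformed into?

Each letter shifts forward by (position + 2), i.e. 2, 3, 4, … — the shift grows by one for each successive letter.
Applying it to slack: s+2=u, l+3=o, a+4=e, c+5=h, k+6=q.

uoehq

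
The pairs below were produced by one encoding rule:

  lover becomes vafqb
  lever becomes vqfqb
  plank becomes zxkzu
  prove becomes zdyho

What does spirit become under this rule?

cbsdsf

A repeating key of period 2 is used — shifts +10, +12 over and over.
On spirit: s+10=c, p+12=b, i+10=s, r+12=d, i+10=s, t+12=f.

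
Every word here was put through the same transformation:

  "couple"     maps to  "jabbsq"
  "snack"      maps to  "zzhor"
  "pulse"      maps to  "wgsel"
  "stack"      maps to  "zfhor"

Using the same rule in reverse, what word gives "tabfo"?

Shifts by position in couple: pos 0: c→j (+7), pos 1: o→a (+12), pos 2: u→b (+7), pos 3: p→b (+12) — repeating every 2. A repeating key of period 2 is used — shifts +7, +12 over and over.
Decoding tabfo: t−7=m, a−12=o, b−7=u, f−12=t, o−7=h.

mouth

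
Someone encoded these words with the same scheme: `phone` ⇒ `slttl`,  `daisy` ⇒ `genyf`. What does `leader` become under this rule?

oifjlz

In phone: p→s is +3, h→l is +4, o→t is +5, n→t is +6 — the shift increases by 1 each position. Each letter shifts forward by (position + 3), i.e. 3, 4, 5, … — the shift grows by one for each successive letter.
Applying it to leader: l+3=o, e+4=i, a+5=f, d+6=j, e+7=l, r+8=z.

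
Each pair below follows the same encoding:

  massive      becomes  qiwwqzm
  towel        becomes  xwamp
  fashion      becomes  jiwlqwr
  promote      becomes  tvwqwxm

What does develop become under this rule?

The shift depends on letter class: consonant m→q is +4, but vowel a→i is +8. Two shifts are in play — +8 for a/e/i/o/u, +4 for every other letter.
For develop: d(cons)+4=h, e(vowel)+8=m, v(cons)+4=z, e(vowel)+8=m, l(cons)+4=p, o(vowel)+8=w, p(cons)+4=t.

hmzmpwt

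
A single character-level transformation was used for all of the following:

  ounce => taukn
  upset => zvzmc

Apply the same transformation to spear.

In ounce: o→t is +5, u→a is +6, n→u is +7, c→k is +8 — the shift increases by 1 each position. Letter i (0-indexed) is shifted by i+5, so successive shifts are 5, 6, 7, ….
Applying it to spear: s+5=x, p+6=v, e+7=l, a+8=i, r+9=a.

xvlia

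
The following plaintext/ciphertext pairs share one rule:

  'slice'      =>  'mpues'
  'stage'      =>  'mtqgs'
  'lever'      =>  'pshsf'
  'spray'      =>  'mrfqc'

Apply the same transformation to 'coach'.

ekqen

s(18)→m(12) and l(11)→p(15) fit y≡7x+16 (mod 26); the inverse of 7 mod 26 is 15. Treating letters as 0–25, the rule is x ↦ 7x + 16 (mod 26).
On coach: c(2)→7·2+16≡4=e; o(14)→7·14+16≡10=k; a(0)→7·0+16≡16=q; c(2)→7·2+16≡4=e; h(7)→7·7+16≡13=n (all mod 26).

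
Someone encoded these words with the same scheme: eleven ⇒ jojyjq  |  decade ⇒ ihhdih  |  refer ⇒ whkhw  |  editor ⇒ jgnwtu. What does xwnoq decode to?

A repeating key of period 2 is used — shifts +5, +3 over and over.
Decoding xwnoq: x−5=s, w−3=t, n−5=i, o−3=l, q−5=l.

still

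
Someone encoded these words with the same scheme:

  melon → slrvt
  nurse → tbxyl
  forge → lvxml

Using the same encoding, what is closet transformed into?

Two shifts are in play — +7 for a/e/i/o/u, +6 for every other letter.
Applying it to closet: c(cons)+6=i, l(cons)+6=r, o(vowel)+7=v, s(cons)+6=y, e(vowel)+7=l, t(cons)+6=z.

irvylz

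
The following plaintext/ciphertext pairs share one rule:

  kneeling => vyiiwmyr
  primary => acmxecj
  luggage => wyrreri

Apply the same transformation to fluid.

Vowels shift forward by 4 and consonants shift forward by 11.
For fluid: f(cons)+11=q, l(cons)+11=w, u(vowel)+4=y, i(vowel)+4=m, d(cons)+11=o.

qwymo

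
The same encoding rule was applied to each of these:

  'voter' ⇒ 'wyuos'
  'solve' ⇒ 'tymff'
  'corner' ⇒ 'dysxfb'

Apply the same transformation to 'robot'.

sycyu

A repeating key of period 2 is used — shifts +1, +10 over and over.
For robot: r+1=s, o+10=y, b+1=c, o+10=y, t+1=u.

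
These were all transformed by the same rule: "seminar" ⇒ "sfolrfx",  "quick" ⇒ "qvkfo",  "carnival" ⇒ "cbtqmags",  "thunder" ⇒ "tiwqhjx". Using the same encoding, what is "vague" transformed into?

In seminar: s→s is +0, e→f is +1, m→o is +2, i→l is +3 — the shift increases by 1 each position. Each letter shifts forward by its position index (0, 1, 2, …) — the shift grows by one for each successive letter.
For vague: v+0=v, a+1=b, g+2=i, u+3=x, e+4=i.

vbixi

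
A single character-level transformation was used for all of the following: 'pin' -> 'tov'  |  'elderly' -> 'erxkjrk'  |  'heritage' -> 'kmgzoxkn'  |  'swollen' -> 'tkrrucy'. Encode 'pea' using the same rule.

gkv

The output letters match the input read backwards, each shifted +6: pin reversed is nip. Read the word backwards and shift each letter +6.
On pea: reverse → aep; then shift: a+6=g, e+6=k, p+6=v.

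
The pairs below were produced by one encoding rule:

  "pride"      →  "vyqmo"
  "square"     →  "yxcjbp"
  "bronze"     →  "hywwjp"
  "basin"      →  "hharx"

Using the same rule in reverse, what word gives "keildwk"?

exactly

In pride: p→v is +6, r→y is +7, i→q is +8, d→m is +9 — the shift increases by 1 each position. The shift increases by 1 at each position, starting from +6: 6, 7, 8, ….
Reversing it on keildwk: k−6=e, e−7=x, i−8=a, l−9=c, d−10=t, w−11=l, k−12=y.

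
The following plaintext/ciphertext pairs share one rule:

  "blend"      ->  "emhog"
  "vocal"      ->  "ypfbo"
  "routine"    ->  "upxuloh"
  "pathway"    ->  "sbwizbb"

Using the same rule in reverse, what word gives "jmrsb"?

Shifts by position in blend: pos 0: b→e (+3), pos 1: l→m (+1), pos 2: e→h (+3), pos 3: n→o (+1) — repeating every 2. The shifts repeat in a cycle of length 2: positions 0,1,… shift by +3, +1, then the pattern repeats.
Undoing it on jmrsb: j−3=g, m−1=l, r−3=o, s−1=r, b−3=y.

glory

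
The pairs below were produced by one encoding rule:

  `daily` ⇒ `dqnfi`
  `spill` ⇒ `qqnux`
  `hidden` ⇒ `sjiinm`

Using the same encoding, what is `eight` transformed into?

The output letters match the input read backwards, each shifted +5: daily reversed is yliad. Read the word backwards and shift each letter +5.
For eight: reverse → thgie; then shift: t+5=y, h+5=m, g+5=l, i+5=n, e+5=j.

ymlnj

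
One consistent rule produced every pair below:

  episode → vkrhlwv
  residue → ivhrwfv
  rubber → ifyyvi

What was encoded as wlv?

Each pair mirrors across the alphabet (e↔v, p↔k, i↔r): positions sum to 25. Letters are reflected about the middle of the alphabet (position → 25−position): Atbash.
Decoding wlv: w↔d, l↔o, v↔e.

doe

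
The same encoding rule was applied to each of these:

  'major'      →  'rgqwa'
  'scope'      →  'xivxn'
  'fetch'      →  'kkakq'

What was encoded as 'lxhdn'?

The shift increases by 1 at each position, starting from +5: 5, 6, 7, ….
Decoding lxhdn: l−5=g, x−6=r, h−7=a, d−8=v, n−9=e.

grave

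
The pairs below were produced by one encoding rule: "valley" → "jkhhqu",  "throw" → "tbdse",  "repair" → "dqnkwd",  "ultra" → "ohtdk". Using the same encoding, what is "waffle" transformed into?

v(21)→j(9) and a(0)→k(10) fit y≡21x+10 (mod 26); the inverse of 21 mod 26 is 5. Treating letters as 0–25, the rule is x ↦ 21x + 10 (mod 26).
For waffle: w(22)→21·22+10≡4=e; a(0)→21·0+10≡10=k; f(5)→21·5+10≡11=l; f(5)→21·5+10≡11=l; l(11)→21·11+10≡7=h; e(4)→21·4+10≡16=q (all mod 26).

ekllhq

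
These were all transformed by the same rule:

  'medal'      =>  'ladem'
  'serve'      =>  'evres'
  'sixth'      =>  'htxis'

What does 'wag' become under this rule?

gaw

It's just the letters in reverse order.
Applying it to wag: reverse → gaw.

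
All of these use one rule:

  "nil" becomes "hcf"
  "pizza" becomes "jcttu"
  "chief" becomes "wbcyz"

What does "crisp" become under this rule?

Compare letters: n→h is +20, i→c is +20, l→f is +20 — a constant shift. Every letter moves 20 places later in the alphabet, wrapping around z→a.
Applying it to crisp: c+20=w, r+20=l, i+20=c, s+20=m, p+20=j.

wlcmj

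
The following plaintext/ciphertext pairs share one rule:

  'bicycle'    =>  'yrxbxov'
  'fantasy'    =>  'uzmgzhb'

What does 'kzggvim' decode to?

Each pair mirrors across the alphabet (b↔y, i↔r, c↔x): positions sum to 25. This is the alphabet-reversal cipher (Atbash): a becomes z, b becomes y, etc.
Undoing it on kzggvim: k↔p, z↔a, g↔t, g↔t, v↔e, i↔r, m↔n.

pattern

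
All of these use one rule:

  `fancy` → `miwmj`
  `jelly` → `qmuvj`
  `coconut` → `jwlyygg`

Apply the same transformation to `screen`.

In fancy: f→m is +7, a→i is +8, n→w is +9, c→m is +10 — the shift increases by 1 each position. Letter i (0-indexed) is shifted by i+7, so successive shifts are 7, 8, 9, ….
Applying it to screen: s+7=z, c+8=k, r+9=a, e+10=o, e+11=p, n+12=z.

zkaopz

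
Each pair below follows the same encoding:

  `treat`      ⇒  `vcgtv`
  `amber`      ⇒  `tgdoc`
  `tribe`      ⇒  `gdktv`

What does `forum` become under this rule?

The output letters match the input read backwards, each shifted +2: treat reversed is taert. The word is reversed, then every letter is shifted forward by 2.
For forum: reverse → murof; then shift: m+2=o, u+2=w, r+2=t, o+2=q, f+2=h.

owtqh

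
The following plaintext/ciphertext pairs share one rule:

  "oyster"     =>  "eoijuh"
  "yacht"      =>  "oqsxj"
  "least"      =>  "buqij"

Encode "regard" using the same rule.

Compare letters: o→e is +16, y→o is +16, s→i is +16 — a constant shift. It's a constant shift of +16 (ROT16).
Applying it to regard: r+16=h, e+16=u, g+16=w, a+16=q, r+16=h, d+16=t.

huwqht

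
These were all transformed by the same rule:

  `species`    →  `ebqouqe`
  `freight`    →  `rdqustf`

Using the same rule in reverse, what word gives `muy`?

Compare letters: s→e is +12, p→b is +12, e→q is +12 — a constant shift. It's a constant shift of +12 (ROT12).
Decoding muy: m−12=a, u−12=i, y−12=m.

aim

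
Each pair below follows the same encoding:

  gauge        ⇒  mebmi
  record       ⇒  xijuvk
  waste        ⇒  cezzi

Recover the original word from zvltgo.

trench

Shifts by position in gauge: pos 0: g→m (+6), pos 1: a→e (+4), pos 2: u→b (+7), pos 3: g→m (+6), pos 4: e→i (+4) — repeating every 3. The shifts repeat in a cycle of length 3: positions 0,1,… shift by +6, +4, +7, then the pattern repeats.
Decoding zvltgo: z−6=t, v−4=r, l−7=e, t−6=n, g−4=c, o−7=h.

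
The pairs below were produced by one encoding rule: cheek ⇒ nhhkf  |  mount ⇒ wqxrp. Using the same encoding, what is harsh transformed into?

The output letters match the input read backwards, each shifted +3: cheek reversed is keehc. Read the word backwards and shift each letter +3.
For harsh: reverse → hsrah; then shift: h+3=k, s+3=v, r+3=u, a+3=d, h+3=k.

kvudk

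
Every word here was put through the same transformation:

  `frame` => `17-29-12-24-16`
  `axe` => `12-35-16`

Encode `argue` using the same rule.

f is letter #6 and maps to 17: an offset of 11. Letters become their 1-based position plus 11 (so a→12, b→13, …).
On argue: a=1→12, r=18→29, g=7→18, u=21→32, e=5→16.

12-29-18-32-16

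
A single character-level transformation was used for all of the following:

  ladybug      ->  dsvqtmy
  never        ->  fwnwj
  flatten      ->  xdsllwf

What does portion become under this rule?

hgjlagf

Compare letters: l→d is +18, a→s is +18, d→v is +18 — a constant shift. It's a constant shift of +18 (ROT18).
On portion: p+18=h, o+18=g, r+18=j, t+18=l, i+18=a, o+18=g, n+18=f.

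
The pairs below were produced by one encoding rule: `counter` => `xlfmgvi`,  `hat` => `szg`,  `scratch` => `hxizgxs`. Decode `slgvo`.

hotel

This is the alphabet-reversal cipher (Atbash): a becomes z, b becomes y, etc.
Undoing it on slgvo: s↔h, l↔o, g↔t, v↔e, o↔l.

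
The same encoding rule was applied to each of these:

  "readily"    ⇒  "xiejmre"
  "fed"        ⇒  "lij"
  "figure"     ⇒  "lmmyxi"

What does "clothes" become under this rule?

irszniy

The shift depends on letter class: consonant r→x is +6, but vowel e→i is +4. The rule splits by letter class: vowels +4, consonants +6.
Applying it to clothes: c(cons)+6=i, l(cons)+6=r, o(vowel)+4=s, t(cons)+6=z, h(cons)+6=n, e(vowel)+4=i, s(cons)+6=y.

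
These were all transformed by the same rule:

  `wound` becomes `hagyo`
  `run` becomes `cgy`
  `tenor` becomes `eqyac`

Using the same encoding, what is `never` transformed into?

yqgqc

The shift depends on letter class: consonant w→h is +11, but vowel o→a is +12. Two shifts are in play — +12 for a/e/i/o/u, +11 for every other letter.
On never: n(cons)+11=y, e(vowel)+12=q, v(cons)+11=g, e(vowel)+12=q, r(cons)+11=c.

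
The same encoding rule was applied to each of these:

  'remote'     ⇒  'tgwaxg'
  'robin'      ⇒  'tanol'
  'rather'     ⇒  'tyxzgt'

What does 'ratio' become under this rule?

tyxoa

r(17)→t(19) and e(4)→g(6) fit y≡15x+24 (mod 26); the inverse of 15 mod 26 is 7. Treating letters as 0–25, the rule is x ↦ 15x + 24 (mod 26).
For ratio: r(17)→15·17+24≡19=t; a(0)→15·0+24≡24=y; t(19)→15·19+24≡23=x; i(8)→15·8+24≡14=o; o(14)→15·14+24≡0=a (all mod 26).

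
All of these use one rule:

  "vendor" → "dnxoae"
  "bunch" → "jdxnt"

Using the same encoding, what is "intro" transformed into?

Letter i (0-indexed) is shifted by i+8, so successive shifts are 8, 9, 10, ….
On intro: i+8=q, n+9=w, t+10=d, r+11=c, o+12=a.

qwdca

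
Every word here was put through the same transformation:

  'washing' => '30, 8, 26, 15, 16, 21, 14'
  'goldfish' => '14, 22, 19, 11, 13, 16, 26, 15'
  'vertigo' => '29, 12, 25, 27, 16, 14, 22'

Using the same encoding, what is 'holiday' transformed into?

15, 22, 19, 16, 11, 8, 32

Each letter is replaced by its alphabet position (a=1..z=26) + 7.
On holiday: h=8→15, o=15→22, l=12→19, i=9→16, d=4→11, a=1→8, y=25→32.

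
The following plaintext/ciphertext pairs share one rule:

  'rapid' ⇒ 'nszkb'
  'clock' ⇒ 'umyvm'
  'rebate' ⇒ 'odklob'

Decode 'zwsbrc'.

shrimp

The output letters match the input read backwards, each shifted +10: rapid reversed is dipar. The word is reversed, then every letter is shifted forward by 10.
Undoing it on zwsbrc: shift back: z−10=p, w−10=m, s−10=i, b−10=r, r−10=h, c−10=s → pmirhs; then reverse → shrimp.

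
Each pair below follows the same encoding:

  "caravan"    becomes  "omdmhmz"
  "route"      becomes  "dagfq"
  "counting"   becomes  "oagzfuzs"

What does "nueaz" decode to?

Compare letters: c→o is +12, a→m is +12, r→d is +12 — a constant shift. Each letter is shifted forward by 12 in the alphabet (a Caesar shift of +12).
Decoding nueaz: n−12=b, u−12=i, e−12=s, a−12=o, z−12=n.

bison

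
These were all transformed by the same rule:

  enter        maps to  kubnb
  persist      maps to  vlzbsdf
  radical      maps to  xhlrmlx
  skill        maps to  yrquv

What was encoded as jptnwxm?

In enter: e→k is +6, n→u is +7, t→b is +8, e→n is +9 — the shift increases by 1 each position. Letter i (0-indexed) is shifted by i+6, so successive shifts are 6, 7, 8, ….
Decoding jptnwxm: j−6=d, p−7=i, t−8=l, n−9=e, w−10=m, x−11=m, m−12=a.

dilemma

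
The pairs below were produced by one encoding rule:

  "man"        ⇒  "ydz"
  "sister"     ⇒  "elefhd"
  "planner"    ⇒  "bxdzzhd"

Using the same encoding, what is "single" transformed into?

elzsxh

The shift depends on letter class: consonant m→y is +12, but vowel a→d is +3. Vowels shift forward by 3 and consonants shift forward by 12.
For single: s(cons)+12=e, i(vowel)+3=l, n(cons)+12=z, g(cons)+12=s, l(cons)+12=x, e(vowel)+3=h.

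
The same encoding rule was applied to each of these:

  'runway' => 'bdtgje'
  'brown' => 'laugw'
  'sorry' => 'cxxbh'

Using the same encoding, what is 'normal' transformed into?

xxxwjr

Shifts by position in runway: pos 0: r→b (+10), pos 1: u→d (+9), pos 2: n→t (+6), pos 3: w→g (+10), pos 4: a→j (+9), pos 5: y→e (+6) — repeating every 3. A repeating key of period 3 is used — shifts +10, +9, +6 over and over.
Applying it to normal: n+10=x, o+9=x, r+6=x, m+10=w, a+9=j, l+6=r.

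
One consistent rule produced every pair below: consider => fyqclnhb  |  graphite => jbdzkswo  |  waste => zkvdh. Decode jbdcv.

Shifts by position in consider: pos 0: c→f (+3), pos 1: o→y (+10), pos 2: n→q (+3), pos 3: s→c (+10) — repeating every 2. A repeating key of period 2 is used — shifts +3, +10 over and over.
Reversing it on jbdcv: j−3=g, b−10=r, d−3=a, c−10=s, v−3=s.

grass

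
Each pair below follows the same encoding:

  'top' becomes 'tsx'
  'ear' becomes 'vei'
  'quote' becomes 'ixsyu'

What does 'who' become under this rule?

sla

The output letters match the input read backwards, each shifted +4: top reversed is pot. Read the word backwards and shift each letter +4.
For who: reverse → ohw; then shift: o+4=s, h+4=l, w+4=a.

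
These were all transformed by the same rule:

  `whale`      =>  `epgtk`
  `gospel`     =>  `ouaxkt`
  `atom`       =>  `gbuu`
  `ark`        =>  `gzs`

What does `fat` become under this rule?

ngb

The shift depends on letter class: consonant w→e is +8, but vowel a→g is +6. The rule splits by letter class: vowels +6, consonants +8.
Applying it to fat: f(cons)+8=n, a(vowel)+6=g, t(cons)+8=b.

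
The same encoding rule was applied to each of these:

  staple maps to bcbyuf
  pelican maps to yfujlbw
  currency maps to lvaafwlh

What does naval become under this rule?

wbebu

The shift depends on letter class: consonant s→b is +9, but vowel a→b is +1. Vowels shift forward by 1 and consonants shift forward by 9.
On naval: n(cons)+9=w, a(vowel)+1=b, v(cons)+9=e, a(vowel)+1=b, l(cons)+9=u.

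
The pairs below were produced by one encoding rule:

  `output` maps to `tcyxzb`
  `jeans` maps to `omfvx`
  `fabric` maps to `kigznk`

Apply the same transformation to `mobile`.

rwgqqm

Shifts by position in output: pos 0: o→t (+5), pos 1: u→c (+8), pos 2: t→y (+5), pos 3: p→x (+8) — repeating every 2. The shifts repeat in a cycle of length 2: positions 0,1,… shift by +5, +8, then the pattern repeats.
Applying it to mobile: m+5=r, o+8=w, b+5=g, i+8=q, l+5=q, e+8=m.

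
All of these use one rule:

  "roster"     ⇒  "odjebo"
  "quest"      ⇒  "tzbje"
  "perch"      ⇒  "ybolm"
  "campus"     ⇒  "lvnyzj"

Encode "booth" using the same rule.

r(17)→o(14) and o(14)→d(3) fit y≡21x+21 (mod 26); the inverse of 21 mod 26 is 5. Each letter's alphabet position (a=0..z=25) is mapped through 21·x+21 mod 26 — an affine cipher.
For booth: b(1)→21·1+21≡16=q; o(14)→21·14+21≡3=d; o(14)→21·14+21≡3=d; t(19)→21·19+21≡4=e; h(7)→21·7+21≡12=m (all mod 26).

qddem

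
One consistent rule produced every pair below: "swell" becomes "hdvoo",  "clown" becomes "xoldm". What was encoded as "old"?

Each letter is replaced by its mirror in the alphabet: a↔z, b↔y, c↔x, and so on (the Atbash cipher).
Reversing it on old: o↔l, l↔o, d↔w.

low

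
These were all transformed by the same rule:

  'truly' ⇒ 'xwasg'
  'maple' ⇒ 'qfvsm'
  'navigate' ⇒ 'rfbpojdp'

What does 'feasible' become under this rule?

jjgzqkvp

In truly: t→x is +4, r→w is +5, u→a is +6, l→s is +7 — the shift increases by 1 each position. Each letter shifts forward by (position + 4), i.e. 4, 5, 6, … — the shift grows by one for each successive letter.
Applying it to feasible: f+4=j, e+5=j, a+6=g, s+7=z, i+8=q, b+9=k, l+10=v, e+11=p.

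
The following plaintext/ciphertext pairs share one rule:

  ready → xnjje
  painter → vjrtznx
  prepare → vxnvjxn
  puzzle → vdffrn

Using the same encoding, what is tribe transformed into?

The shift depends on letter class: consonant r→x is +6, but vowel e→n is +9. The rule splits by letter class: vowels +9, consonants +6.
On tribe: t(cons)+6=z, r(cons)+6=x, i(vowel)+9=r, b(cons)+6=h, e(vowel)+9=n.

zxrhn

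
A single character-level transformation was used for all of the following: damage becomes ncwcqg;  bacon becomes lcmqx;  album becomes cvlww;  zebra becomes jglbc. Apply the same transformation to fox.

pqh

The shift depends on letter class: consonant d→n is +10, but vowel a→c is +2. Two shifts are in play — +2 for a/e/i/o/u, +10 for every other letter.
On fox: f(cons)+10=p, o(vowel)+2=q, x(cons)+10=h.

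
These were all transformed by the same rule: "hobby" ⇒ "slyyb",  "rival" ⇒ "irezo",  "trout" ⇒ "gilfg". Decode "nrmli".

minor

Each pair mirrors across the alphabet (h↔s, o↔l, b↔y): positions sum to 25. This is the alphabet-reversal cipher (Atbash): a becomes z, b becomes y, etc.
Reversing it on nrmli: n↔m, r↔i, m↔n, l↔o, i↔r.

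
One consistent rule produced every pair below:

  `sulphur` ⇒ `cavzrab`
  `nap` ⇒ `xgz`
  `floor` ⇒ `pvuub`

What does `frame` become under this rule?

pbgwk

The shift depends on letter class: consonant s→c is +10, but vowel u→a is +6. The rule splits by letter class: vowels +6, consonants +10.
On frame: f(cons)+10=p, r(cons)+10=b, a(vowel)+6=g, m(cons)+10=w, e(vowel)+6=k.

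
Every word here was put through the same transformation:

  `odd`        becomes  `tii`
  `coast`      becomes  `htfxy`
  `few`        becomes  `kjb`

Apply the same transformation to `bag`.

Compare letters: o→t is +5, d→i is +5, d→i is +5 — a constant shift. Each letter is shifted forward by 5 in the alphabet (a Caesar shift of +5).
For bag: b+5=g, a+5=f, g+5=l.

gfl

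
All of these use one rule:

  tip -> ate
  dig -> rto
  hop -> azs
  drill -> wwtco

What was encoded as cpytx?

The word is reversed, then every letter is shifted forward by 11.
Undoing it on cpytx: shift back: c−11=r, p−11=e, y−11=n, t−11=i, x−11=m → renim; then reverse → miner.

miner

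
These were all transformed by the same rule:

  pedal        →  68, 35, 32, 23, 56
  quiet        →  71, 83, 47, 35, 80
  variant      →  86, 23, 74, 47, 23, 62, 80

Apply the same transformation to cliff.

p(#16)→68 and e(#5)→35: differences scale by 3, so n = 3·pos + 20. The formula is n = 3×(alphabet index, a=1) + 20.
Applying it to cliff: c=3→29, l=12→56, i=9→47, f=6→38, f=6→38.

29, 56, 47, 38, 38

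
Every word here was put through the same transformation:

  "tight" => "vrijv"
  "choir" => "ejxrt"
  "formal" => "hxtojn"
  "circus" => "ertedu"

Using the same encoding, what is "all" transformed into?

Vowels shift forward by 9 and consonants shift forward by 2.
On all: a(vowel)+9=j, l(cons)+2=n, l(cons)+2=n.

jnn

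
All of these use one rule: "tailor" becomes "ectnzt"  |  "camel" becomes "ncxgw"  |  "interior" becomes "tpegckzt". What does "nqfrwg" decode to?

couple

Shifts by position in tailor: pos 0: t→e (+11), pos 1: a→c (+2), pos 2: i→t (+11), pos 3: l→n (+2) — repeating every 2. It's a Vigenère-style cipher with numeric key [11,2]: position i shifts by key[i mod 2].
Undoing it on nqfrwg: n−11=c, q−2=o, f−11=u, r−2=p, w−11=l, g−2=e.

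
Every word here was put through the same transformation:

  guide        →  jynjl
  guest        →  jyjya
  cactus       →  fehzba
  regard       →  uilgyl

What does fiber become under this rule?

Letter i (0-indexed) is shifted by i+3, so successive shifts are 3, 4, 5, ….
Applying it to fiber: f+3=i, i+4=m, b+5=g, e+6=k, r+7=y.

imgky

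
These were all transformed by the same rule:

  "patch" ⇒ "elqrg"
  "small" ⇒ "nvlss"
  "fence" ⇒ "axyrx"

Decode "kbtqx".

p(15)→e(4) and a(0)→l(11) fit y≡3x+11 (mod 26); the inverse of 3 mod 26 is 9. Treating letters as 0–25, the rule is x ↦ 3x + 11 (mod 26).
Reversing it on kbtqx: k(10)→9·(10−11)≡17=r; b(1)→9·(1−11)≡14=o; t(19)→9·(19−11)≡20=u; q(16)→9·(16−11)≡19=t; x(23)→9·(23−11)≡4=e (all mod 26).

route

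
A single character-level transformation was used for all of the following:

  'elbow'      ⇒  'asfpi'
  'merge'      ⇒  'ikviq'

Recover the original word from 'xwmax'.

The output letters match the input read backwards, each shifted +4: elbow reversed is woble. The word is reversed, then every letter is shifted forward by 4.
Reversing it on xwmax: shift back: x−4=t, w−4=s, m−4=i, a−4=w, x−4=t → tsiwt; then reverse → twist.

twist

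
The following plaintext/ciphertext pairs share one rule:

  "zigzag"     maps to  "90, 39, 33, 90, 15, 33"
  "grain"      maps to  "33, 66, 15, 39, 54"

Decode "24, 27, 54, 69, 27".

Each letter becomes 3×(its alphabet position, a=1..z=26) + 12.
Undoing it on 24, 27, 54, 69, 27: 24→(24−12)÷3=4=d, 27→(27−12)÷3=5=e, 54→(54−12)÷3=14=n, 69→(69−12)÷3=19=s, 27→(27−12)÷3=5=e.

dense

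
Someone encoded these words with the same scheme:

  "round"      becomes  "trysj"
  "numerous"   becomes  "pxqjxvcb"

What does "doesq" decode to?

blank

In round: r→t is +2, o→r is +3, u→y is +4, n→s is +5 — the shift increases by 1 each position. The shift increases by 1 at each position, starting from +2: 2, 3, 4, ….
Undoing it on doesq: d−2=b, o−3=l, e−4=a, s−5=n, q−6=k.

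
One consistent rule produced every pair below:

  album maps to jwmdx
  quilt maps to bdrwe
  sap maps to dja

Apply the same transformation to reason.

cnjdxy

The shift depends on letter class: consonant l→w is +11, but vowel a→j is +9. Vowels shift forward by 9 and consonants shift forward by 11.
On reason: r(cons)+11=c, e(vowel)+9=n, a(vowel)+9=j, s(cons)+11=d, o(vowel)+9=x, n(cons)+11=y.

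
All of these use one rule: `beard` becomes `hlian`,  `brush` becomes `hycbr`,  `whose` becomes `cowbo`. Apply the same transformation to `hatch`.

In beard: b→h is +6, e→l is +7, a→i is +8, r→a is +9 — the shift increases by 1 each position. The shift increases by 1 at each position, starting from +6: 6, 7, 8, ….
For hatch: h+6=n, a+7=h, t+8=b, c+9=l, h+10=r.

nhblr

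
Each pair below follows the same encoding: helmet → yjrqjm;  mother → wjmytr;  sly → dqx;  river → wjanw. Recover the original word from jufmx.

shape

Read the word backwards and shift each letter +5.
Reversing it on jufmx: shift back: j−5=e, u−5=p, f−5=a, m−5=h, x−5=s → epahs; then reverse → shape.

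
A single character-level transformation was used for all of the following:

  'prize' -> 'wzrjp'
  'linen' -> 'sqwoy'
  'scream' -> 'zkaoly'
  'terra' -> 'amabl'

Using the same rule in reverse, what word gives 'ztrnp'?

The shift increases by 1 at each position, starting from +7: 7, 8, 9, ….
Decoding ztrnp: z−7=s, t−8=l, r−9=i, n−10=d, p−11=e.

slide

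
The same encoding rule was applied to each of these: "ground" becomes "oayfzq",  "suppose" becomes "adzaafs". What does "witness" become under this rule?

The shift increases by 1 at each position, starting from +8: 8, 9, 10, ….
On witness: w+8=e, i+9=r, t+10=d, n+11=y, e+12=q, s+13=f, s+14=g.

erdyqfg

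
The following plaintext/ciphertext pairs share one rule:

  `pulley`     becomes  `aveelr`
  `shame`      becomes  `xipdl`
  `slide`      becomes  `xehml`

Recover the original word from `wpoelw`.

tablet

p(15)→a(0) and u(20)→v(21) fit y≡25x+15 (mod 26); the inverse of 25 mod 26 is 25. Treating letters as 0–25, the rule is x ↦ 25x + 15 (mod 26).
Decoding wpoelw: w(22)→25·(22−15)≡19=t; p(15)→25·(15−15)≡0=a; o(14)→25·(14−15)≡1=b; e(4)→25·(4−15)≡11=l; l(11)→25·(11−15)≡4=e; w(22)→25·(22−15)≡19=t (all mod 26).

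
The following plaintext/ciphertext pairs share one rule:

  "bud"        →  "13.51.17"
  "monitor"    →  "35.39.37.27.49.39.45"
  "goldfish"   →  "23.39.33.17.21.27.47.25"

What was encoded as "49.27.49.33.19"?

b(#2)→13 and u(#21)→51: differences scale by 2, so n = 2·pos + 9. The formula is n = 2×(alphabet index, a=1) + 9.
Decoding 49.27.49.33.19: 49→(49−9)÷2=20=t, 27→(27−9)÷2=9=i, 49→(49−9)÷2=20=t, 33→(33−9)÷2=12=l, 19→(19−9)÷2=5=e.

title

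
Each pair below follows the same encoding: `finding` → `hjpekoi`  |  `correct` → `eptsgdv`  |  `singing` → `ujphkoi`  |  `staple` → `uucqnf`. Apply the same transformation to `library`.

Shifts by position in finding: pos 0: f→h (+2), pos 1: i→j (+1), pos 2: n→p (+2), pos 3: d→e (+1) — repeating every 2. A repeating key of period 2 is used — shifts +2, +1 over and over.
Applying it to library: l+2=n, i+1=j, b+2=d, r+1=s, a+2=c, r+1=s, y+2=a.

njdscsa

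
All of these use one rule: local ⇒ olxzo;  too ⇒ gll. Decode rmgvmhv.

intense

Each pair mirrors across the alphabet (l↔o, o↔l, c↔x): positions sum to 25. Letters are reflected about the middle of the alphabet (position → 25−position): Atbash.
Decoding rmgvmhv: r↔i, m↔n, g↔t, v↔e, m↔n, h↔s, v↔e.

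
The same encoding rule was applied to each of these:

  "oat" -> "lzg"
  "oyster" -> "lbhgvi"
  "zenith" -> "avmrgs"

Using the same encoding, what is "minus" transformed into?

nrmfh

Each letter is replaced by its mirror in the alphabet: a↔z, b↔y, c↔x, and so on (the Atbash cipher).
Applying it to minus: m↔n, i↔r, n↔m, u↔f, s↔h.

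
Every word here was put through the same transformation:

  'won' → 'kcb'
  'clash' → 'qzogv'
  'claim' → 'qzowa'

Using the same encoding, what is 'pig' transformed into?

dwu

Compare letters: w→k is +14, o→c is +14, n→b is +14 — a constant shift. Every letter moves 14 places later in the alphabet, wrapping around z→a.
On pig: p+14=d, i+14=w, g+14=u.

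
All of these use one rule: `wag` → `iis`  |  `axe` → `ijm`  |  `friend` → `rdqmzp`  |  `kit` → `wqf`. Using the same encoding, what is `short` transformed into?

etwdf

The shift depends on letter class: consonant w→i is +12, but vowel a→i is +8. The rule splits by letter class: vowels +8, consonants +12.
For short: s(cons)+12=e, h(cons)+12=t, o(vowel)+8=w, r(cons)+12=d, t(cons)+12=f.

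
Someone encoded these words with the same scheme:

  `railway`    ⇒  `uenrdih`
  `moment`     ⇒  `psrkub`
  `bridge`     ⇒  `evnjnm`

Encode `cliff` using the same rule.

In railway: r→u is +3, a→e is +4, i→n is +5, l→r is +6 — the shift increases by 1 each position. Letter i (0-indexed) is shifted by i+3, so successive shifts are 3, 4, 5, ….
For cliff: c+3=f, l+4=p, i+5=n, f+6=l, f+7=m.

fpnlm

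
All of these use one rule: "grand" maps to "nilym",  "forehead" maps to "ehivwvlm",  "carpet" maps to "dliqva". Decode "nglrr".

glass

g(6)→n(13) and r(17)→i(8) fit y≡9x+11 (mod 26); the inverse of 9 mod 26 is 3. Treating letters as 0–25, the rule is x ↦ 9x + 11 (mod 26).
Reversing it on nglrr: n(13)→3·(13−11)≡6=g; g(6)→3·(6−11)≡11=l; l(11)→3·(11−11)≡0=a; r(17)→3·(17−11)≡18=s; r(17)→3·(17−11)≡18=s (all mod 26).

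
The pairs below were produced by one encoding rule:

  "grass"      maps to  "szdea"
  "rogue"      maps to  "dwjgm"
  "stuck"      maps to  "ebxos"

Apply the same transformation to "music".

ycvuk

Shifts by position in grass: pos 0: g→s (+12), pos 1: r→z (+8), pos 2: a→d (+3), pos 3: s→e (+12), pos 4: s→a (+8) — repeating every 3. A repeating key of period 3 is used — shifts +12, +8, +3 over and over.
Applying it to music: m+12=y, u+8=c, s+3=v, i+12=u, c+8=k.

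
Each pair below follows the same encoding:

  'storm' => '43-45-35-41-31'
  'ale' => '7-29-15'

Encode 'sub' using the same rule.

Each letter becomes 2×(its alphabet position, a=1..z=26) + 5.
For sub: s=19→43, u=21→47, b=2→9.

43-47-9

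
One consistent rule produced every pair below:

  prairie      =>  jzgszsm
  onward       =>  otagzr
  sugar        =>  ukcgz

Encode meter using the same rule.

p(15)→j(9) and r(17)→z(25) fit y≡21x+6 (mod 26); the inverse of 21 mod 26 is 5. Each letter's alphabet position (a=0..z=25) is mapped through 21·x+6 mod 26 — an affine cipher.
Applying it to meter: m(12)→21·12+6≡24=y; e(4)→21·4+6≡12=m; t(19)→21·19+6≡15=p; e(4)→21·4+6≡12=m; r(17)→21·17+6≡25=z (all mod 26).

ympmz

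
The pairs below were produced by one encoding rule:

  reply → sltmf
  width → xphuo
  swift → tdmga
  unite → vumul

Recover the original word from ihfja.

Shifts by position in reply: pos 0: r→s (+1), pos 1: e→l (+7), pos 2: p→t (+4), pos 3: l→m (+1), pos 4: y→f (+7) — repeating every 3. The shifts repeat in a cycle of length 3: positions 0,1,… shift by +1, +7, +4, then the pattern repeats.
Decoding ihfja: i−1=h, h−7=a, f−4=b, j−1=i, a−7=t.

habit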